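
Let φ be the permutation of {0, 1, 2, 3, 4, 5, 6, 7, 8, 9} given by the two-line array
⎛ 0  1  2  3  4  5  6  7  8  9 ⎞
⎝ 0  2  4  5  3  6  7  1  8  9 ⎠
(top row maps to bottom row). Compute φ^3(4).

6

Tracing 4 → 3 → … returns to 4 after 7 steps, so 4 lies in a 7-cycle (1 2 4 3 5 6 7).
Advancing 3 steps from 4: 4 → 3 → 5 → 6.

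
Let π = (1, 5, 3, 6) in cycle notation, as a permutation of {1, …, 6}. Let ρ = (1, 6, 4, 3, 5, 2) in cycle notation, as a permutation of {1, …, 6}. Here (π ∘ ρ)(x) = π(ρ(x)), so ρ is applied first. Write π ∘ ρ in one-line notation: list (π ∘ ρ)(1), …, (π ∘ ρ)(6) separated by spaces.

Chase each element through ρ then π: 1 → 6 → 1; 2 → 1 → 5; 3 → 5 → 3; 4 → 3 → 6; 5 → 2 → 2; 6 → 4 → 4.
So π ∘ ρ in one-line form is 1 5 3 6 2 4.

1 5 3 6 2 4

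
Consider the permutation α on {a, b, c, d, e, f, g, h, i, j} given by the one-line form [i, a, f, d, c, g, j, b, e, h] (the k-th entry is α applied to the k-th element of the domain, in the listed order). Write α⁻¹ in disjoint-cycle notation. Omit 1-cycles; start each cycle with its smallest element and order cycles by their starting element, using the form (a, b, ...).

The cycle decomposition of α is (a, i, e, c, f, g, j, h, b).
Reversing each cycle (and rotating so the smallest element leads) gives α⁻¹ = (a, b, h, j, g, f, c, e, i).

(a, b, h, j, g, f, c, e, i)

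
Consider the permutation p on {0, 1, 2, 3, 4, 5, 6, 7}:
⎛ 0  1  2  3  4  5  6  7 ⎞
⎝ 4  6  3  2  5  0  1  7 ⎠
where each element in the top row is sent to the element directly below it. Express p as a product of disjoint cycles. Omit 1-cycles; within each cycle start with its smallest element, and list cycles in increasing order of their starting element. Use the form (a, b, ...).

(0, 4, 5)(1, 6)(2, 3)

Start at 0 and follow images: 0 → 4 → 5 → 0, giving the cycle (0, 4, 5).
Continuing from each remaining unvisited element yields (0, 4, 5)(1, 6)(2, 3).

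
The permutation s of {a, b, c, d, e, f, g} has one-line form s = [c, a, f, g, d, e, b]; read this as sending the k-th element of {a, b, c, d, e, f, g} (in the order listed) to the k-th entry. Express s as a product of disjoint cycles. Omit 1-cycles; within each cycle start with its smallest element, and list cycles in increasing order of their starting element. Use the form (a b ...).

From a: a → c → f → e → d → g → b → a, closing the cycle (a c f e d g b).
Repeating from the next unused element and collecting all non-trivial cycles gives (a c f e d g b).

(a c f e d g b)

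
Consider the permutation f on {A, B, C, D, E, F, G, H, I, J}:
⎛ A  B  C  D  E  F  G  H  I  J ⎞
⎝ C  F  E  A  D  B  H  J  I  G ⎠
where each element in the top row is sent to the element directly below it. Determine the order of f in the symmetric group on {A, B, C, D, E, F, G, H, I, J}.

12

Decomposing into disjoint cycles gives cycle lengths 4, 3, 2, 1.
The order is lcm(4, 3, 2) = 12.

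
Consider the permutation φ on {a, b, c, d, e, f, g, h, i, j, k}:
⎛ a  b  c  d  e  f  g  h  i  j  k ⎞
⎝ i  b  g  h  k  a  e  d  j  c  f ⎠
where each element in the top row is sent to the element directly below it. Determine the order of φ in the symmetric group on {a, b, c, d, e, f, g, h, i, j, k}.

8

Writing φ as disjoint cycles, the cycle lengths are 8, 2, 1.
The order is lcm(8, 2) = 8.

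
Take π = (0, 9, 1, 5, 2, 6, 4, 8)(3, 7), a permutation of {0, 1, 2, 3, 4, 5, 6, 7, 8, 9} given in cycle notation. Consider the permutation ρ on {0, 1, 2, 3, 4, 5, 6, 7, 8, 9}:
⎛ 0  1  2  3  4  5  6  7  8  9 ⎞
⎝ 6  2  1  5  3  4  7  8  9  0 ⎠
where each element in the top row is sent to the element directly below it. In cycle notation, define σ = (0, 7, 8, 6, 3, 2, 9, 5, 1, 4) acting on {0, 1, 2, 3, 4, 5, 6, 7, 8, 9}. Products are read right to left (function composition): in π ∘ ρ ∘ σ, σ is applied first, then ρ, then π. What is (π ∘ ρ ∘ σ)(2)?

Apply the permutations in order: σ(2) = 9, then ρ(9) = 0, then π(0) = 9. So (π ∘ ρ ∘ σ)(2) = 9.

9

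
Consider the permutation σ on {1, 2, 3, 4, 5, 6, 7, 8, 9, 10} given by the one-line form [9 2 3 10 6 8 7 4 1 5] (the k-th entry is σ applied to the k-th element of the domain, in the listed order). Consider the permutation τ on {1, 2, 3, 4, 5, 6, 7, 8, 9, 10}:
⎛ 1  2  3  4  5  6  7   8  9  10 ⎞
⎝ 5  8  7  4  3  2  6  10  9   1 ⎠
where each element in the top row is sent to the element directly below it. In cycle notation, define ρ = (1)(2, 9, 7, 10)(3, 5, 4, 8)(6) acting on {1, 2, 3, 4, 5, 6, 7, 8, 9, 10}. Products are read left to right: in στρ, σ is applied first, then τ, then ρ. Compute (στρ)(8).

Apply the permutations in order: σ(8) = 4, then τ(4) = 4, then ρ(4) = 8. So (στρ)(8) = 8.

8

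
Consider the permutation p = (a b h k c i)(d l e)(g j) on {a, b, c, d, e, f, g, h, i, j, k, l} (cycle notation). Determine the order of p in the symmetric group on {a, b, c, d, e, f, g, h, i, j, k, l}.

6

The cycle type of p is (6, 3, 2, 1).
The order of p is the least common multiple of its cycle lengths: lcm(6, 3, 2) = 6.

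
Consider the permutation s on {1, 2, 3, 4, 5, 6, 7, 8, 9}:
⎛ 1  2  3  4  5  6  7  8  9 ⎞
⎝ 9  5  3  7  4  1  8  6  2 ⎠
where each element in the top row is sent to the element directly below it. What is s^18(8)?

1

Tracing 8 → 6 → … returns to 8 after 8 steps, so 8 lies in an 8-cycle (1, 9, 2, 5, 4, 7, 8, 6).
Powers repeat with period 8 on this cycle, and 18 mod 8 = 2, so s^18(8) = s^2(8).
Stepping 2 places around the cycle: 8 → 6 → 1.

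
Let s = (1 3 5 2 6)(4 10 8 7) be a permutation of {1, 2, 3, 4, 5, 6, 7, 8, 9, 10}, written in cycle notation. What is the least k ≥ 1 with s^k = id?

20

The cycle type of s is (5, 4, 1).
The order is lcm(5, 4) = 20.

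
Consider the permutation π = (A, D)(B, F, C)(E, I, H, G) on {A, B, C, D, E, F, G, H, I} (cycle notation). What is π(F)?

F appears in (B, F, C); the next entry (wrapping around) is C.

C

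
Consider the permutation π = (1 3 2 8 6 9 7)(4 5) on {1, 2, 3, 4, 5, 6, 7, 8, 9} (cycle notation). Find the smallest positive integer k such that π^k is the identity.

The disjoint cycles have lengths 7, 2.
The order is lcm(7, 2) = 14.

14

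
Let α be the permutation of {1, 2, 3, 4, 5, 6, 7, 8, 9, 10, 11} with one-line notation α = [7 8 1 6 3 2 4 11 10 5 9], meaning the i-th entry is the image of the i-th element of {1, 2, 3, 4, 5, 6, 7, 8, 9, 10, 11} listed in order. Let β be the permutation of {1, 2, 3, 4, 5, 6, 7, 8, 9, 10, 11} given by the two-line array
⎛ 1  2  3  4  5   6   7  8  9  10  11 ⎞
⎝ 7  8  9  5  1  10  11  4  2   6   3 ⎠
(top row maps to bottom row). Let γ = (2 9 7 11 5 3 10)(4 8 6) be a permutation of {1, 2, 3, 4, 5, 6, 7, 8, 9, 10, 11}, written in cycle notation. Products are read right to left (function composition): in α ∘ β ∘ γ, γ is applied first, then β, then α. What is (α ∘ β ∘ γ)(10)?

Apply the permutations in order: γ(10) = 2, then β(2) = 8, then α(8) = 11. So (α ∘ β ∘ γ)(10) = 11.

11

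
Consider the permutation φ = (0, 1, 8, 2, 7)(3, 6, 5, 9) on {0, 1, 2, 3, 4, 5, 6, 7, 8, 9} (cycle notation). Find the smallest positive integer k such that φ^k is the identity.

The cycle type of φ is (5, 4, 1).
The order is lcm(5, 4) = 20.

20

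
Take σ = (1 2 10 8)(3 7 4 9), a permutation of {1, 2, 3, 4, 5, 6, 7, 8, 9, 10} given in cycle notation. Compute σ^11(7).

3

7 lies in the 4-cycle (3 7 4 9).
On a 4-cycle, σ^4 is the identity, so σ^11 = σ^3 there (11 ≡ 3 mod 4).
Stepping 3 places around the cycle: 7 → 4 → 9 → 3.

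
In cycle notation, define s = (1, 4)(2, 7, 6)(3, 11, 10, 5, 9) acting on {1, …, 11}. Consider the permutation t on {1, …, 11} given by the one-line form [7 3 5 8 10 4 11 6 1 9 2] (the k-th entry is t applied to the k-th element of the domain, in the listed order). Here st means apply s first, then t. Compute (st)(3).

2

(st)(3) = t(s(3)). s(3) = 11, then t(11) = 2. So (st)(3) = 2.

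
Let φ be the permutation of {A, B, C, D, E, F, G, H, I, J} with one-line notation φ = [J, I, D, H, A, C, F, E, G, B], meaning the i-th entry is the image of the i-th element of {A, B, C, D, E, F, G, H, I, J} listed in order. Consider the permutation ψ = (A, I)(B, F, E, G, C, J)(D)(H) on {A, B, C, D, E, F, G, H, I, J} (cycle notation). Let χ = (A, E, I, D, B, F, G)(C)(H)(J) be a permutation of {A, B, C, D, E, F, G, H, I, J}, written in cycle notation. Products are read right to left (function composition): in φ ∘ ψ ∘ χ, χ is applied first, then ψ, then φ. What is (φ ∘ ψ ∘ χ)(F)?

Apply the permutations in order: χ(F) = G, then ψ(G) = C, then φ(C) = D. So (φ ∘ ψ ∘ χ)(F) = D.

D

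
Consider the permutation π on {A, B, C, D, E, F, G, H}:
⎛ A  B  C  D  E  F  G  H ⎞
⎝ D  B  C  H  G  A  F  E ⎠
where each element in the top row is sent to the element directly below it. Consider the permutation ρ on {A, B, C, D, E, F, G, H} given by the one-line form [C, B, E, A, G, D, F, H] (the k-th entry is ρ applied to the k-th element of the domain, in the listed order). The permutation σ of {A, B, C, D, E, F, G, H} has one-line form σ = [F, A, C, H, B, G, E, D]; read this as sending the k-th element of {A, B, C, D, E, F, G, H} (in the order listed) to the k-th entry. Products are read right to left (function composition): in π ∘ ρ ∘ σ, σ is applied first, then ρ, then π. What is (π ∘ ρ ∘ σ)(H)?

D

Apply the permutations in order: σ(H) = D, then ρ(D) = A, then π(A) = D. So (π ∘ ρ ∘ σ)(H) = D.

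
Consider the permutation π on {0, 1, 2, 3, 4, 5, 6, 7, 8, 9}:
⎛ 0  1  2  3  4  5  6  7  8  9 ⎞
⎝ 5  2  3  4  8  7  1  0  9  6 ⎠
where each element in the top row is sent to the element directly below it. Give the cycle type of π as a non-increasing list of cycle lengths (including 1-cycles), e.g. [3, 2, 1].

[7, 3]

The disjoint cycles are (0 5 7)(1 2 3 4 8 9 6), with lengths 7, 3 in non-increasing order.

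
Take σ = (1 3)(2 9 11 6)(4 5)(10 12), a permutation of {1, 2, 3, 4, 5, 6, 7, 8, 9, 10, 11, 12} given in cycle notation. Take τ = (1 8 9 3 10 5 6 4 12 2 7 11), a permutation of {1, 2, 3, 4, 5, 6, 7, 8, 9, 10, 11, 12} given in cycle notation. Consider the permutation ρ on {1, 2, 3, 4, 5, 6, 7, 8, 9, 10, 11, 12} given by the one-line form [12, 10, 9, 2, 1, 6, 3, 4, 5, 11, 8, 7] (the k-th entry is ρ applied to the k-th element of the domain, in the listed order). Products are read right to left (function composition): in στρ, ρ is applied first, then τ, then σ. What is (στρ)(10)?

(στρ)(10) = σ(τ(ρ(10))). ρ(10) = 11, then τ(11) = 1, then σ(1) = 3, so the result is 3.

3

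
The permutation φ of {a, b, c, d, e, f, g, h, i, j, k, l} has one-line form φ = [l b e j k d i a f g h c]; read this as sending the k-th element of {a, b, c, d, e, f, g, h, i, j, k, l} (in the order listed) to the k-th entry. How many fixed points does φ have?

1

The fixed points (elements with φ(x) = x) are {b}, so there is 1.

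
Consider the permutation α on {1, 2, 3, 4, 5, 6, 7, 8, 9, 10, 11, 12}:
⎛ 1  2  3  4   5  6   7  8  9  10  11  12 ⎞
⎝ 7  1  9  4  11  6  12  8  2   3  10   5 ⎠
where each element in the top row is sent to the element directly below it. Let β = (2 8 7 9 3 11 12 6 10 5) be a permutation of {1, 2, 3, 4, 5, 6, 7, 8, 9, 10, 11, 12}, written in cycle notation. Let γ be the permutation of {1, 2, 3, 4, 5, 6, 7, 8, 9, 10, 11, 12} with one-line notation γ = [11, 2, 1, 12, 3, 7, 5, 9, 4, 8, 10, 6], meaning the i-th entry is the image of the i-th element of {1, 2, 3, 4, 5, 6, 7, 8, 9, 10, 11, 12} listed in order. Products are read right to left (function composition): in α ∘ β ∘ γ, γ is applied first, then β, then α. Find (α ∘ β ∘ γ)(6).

Apply the permutations in order: γ(6) = 7, then β(7) = 9, then α(9) = 2. So (α ∘ β ∘ γ)(6) = 2.

2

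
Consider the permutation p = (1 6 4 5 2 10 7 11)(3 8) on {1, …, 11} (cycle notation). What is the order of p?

8

The cycle type of p is (8, 2, 1).
Since disjoint cycles commute, ord(p) = lcm(8, 2) = 8.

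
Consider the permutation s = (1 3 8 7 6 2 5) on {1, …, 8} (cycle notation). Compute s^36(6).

2

6 lies in the 7-cycle (1 3 8 7 6 2 5).
Since the cycle has length 7, s^36 acts on it the same as s^1 (36 mod 7 = 1).
Stepping 1 place around the cycle: 6 → 2.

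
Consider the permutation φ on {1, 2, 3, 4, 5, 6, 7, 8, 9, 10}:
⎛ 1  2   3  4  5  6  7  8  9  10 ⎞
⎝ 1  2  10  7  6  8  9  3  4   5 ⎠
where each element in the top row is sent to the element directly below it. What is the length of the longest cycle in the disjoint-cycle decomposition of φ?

Decomposing into disjoint cycles gives (3, 10, 5, 6, 8)(4, 7, 9); the longest has length 5.

5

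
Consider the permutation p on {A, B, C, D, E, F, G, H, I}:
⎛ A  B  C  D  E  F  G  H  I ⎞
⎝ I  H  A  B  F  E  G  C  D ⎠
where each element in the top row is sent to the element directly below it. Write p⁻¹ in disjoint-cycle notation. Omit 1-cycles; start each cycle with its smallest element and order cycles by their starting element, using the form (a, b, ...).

(A, C, H, B, D, I)(E, F)

First write p in disjoint cycles: (A, I, D, B, H, C)(E, F).
Reversing each cycle (and rotating so the smallest element leads) gives p⁻¹ = (A, C, H, B, D, I)(E, F).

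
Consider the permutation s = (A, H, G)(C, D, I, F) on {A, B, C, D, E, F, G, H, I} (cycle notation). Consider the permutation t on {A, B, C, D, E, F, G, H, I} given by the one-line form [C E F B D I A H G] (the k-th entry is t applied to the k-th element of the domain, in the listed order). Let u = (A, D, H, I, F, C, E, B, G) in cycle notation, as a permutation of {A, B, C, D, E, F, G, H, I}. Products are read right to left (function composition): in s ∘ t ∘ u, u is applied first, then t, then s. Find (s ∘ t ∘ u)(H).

Apply the permutations in order: u(H) = I, then t(I) = G, then s(G) = A. So (s ∘ t ∘ u)(H) = A.

A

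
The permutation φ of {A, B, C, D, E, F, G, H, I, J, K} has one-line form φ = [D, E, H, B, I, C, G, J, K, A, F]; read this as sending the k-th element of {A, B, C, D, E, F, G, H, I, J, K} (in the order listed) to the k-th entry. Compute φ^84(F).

A

Tracing F → C → … returns to F after 10 steps, so F lies in a 10-cycle (A D B E I K F C H J).
Since the cycle has length 10, φ^84 acts on it the same as φ^4 (84 mod 10 = 4).
Advancing 4 steps from F: F → C → H → J → A.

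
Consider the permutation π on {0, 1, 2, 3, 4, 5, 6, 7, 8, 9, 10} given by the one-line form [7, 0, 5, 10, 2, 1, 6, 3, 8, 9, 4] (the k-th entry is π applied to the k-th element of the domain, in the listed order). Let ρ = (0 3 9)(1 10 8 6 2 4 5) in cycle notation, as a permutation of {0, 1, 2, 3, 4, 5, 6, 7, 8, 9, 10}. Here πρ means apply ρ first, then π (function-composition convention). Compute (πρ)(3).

9

(πρ)(3) = π(ρ(3)). ρ(3) = 9, then π(9) = 9. So (πρ)(3) = 9.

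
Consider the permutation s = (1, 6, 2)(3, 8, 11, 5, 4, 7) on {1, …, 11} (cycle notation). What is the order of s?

6

The cycle type of s is (6, 3, 1, 1).
Since disjoint cycles commute, ord(s) = lcm(6, 3) = 6.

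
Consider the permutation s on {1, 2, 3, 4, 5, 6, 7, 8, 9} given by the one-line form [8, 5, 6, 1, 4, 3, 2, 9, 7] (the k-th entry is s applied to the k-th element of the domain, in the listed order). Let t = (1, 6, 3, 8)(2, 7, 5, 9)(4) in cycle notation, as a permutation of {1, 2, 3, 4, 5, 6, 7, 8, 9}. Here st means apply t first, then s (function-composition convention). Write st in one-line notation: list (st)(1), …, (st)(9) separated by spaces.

3 2 9 1 7 6 4 8 5

Chase each element through t then s: 1 → 6 → 3; 2 → 7 → 2; 3 → 8 → 9; 4 → 4 → 1; 5 → 9 → 7; 6 → 3 → 6; 7 → 5 → 4; 8 → 1 → 8; 9 → 2 → 5.
Collecting the images, st = [3 2 9 1 7 6 4 8 5].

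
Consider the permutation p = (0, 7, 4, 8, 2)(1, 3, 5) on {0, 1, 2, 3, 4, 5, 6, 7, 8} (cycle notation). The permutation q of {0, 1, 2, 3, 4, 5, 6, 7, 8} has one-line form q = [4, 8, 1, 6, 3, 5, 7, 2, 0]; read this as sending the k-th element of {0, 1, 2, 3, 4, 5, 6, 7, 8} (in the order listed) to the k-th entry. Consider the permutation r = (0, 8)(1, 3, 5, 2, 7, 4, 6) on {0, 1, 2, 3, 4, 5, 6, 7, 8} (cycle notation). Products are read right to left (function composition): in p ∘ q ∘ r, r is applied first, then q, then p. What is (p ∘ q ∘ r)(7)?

5

Apply the permutations in order: r(7) = 4, then q(4) = 3, then p(3) = 5. So (p ∘ q ∘ r)(7) = 5.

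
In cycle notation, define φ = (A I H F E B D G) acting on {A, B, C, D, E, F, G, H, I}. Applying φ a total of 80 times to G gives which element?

G lies in the 8-cycle (A I H F E B D G).
On an 8-cycle, φ^8 is the identity, so φ^80 = φ^0 there (80 ≡ 0 mod 8).
So φ^80(G) = G.

G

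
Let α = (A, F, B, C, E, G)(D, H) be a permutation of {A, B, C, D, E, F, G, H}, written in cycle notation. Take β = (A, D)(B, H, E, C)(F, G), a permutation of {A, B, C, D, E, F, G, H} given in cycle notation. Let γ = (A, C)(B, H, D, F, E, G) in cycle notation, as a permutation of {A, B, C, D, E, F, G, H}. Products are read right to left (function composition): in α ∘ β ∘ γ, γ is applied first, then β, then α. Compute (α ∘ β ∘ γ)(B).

G

Chase B: γ(B) = H; β(H) = E; α(E) = G. Hence (α ∘ β ∘ γ)(B) = G.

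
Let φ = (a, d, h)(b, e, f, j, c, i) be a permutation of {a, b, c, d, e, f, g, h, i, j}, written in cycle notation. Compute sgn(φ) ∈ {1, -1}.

-1

The cycle lengths are 6, 3, 1.
A cycle of length ℓ contributes ℓ−1 transpositions, so φ is a product of 5 + 2 = 7 transpositions — odd.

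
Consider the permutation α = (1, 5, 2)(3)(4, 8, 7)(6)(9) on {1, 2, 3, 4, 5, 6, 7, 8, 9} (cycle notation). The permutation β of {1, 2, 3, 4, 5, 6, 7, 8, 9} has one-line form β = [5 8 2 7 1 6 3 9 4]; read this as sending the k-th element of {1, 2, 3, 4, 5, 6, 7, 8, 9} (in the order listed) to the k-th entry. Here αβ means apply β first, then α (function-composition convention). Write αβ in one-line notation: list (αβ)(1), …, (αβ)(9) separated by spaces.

2 7 1 4 5 6 3 9 8

(αβ)(x) = α(β(x)). Computing each image: α(β(1)) = α(5) = 2, α(β(2)) = α(8) = 7, α(β(3)) = α(2) = 1, α(β(4)) = α(7) = 4, α(β(5)) = α(1) = 5, α(β(6)) = α(6) = 6, α(β(7)) = α(3) = 3, α(β(8)) = α(9) = 9, α(β(9)) = α(4) = 8.
Hence αβ = [2 7 1 4 5 6 3 9 8].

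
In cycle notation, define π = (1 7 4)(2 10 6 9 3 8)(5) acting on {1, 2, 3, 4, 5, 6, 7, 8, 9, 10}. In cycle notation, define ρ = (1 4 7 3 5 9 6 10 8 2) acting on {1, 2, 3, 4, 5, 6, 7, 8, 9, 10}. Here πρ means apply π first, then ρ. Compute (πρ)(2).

First apply π: π(2) = 10, then ρ(10) = 8. Thus (πρ)(2) = 8.

8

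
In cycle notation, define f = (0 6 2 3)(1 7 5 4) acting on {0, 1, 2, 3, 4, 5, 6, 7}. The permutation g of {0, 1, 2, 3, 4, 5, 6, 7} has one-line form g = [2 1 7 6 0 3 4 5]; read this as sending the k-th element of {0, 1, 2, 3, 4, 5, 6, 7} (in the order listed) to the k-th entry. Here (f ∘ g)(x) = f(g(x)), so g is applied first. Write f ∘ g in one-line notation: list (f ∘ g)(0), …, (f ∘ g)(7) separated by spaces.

(f ∘ g)(x) = f(g(x)). Computing each image: f(g(0)) = f(2) = 3, f(g(1)) = f(1) = 7, f(g(2)) = f(7) = 5, f(g(3)) = f(6) = 2, f(g(4)) = f(0) = 6, f(g(5)) = f(3) = 0, f(g(6)) = f(4) = 1, f(g(7)) = f(5) = 4.
Hence f ∘ g = [3 7 5 2 6 0 1 4].

3 7 5 2 6 0 1 4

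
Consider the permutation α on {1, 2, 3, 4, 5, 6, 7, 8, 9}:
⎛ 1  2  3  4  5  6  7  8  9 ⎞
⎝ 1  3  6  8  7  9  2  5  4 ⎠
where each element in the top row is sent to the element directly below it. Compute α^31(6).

Tracing 6 → 9 → … returns to 6 after 8 steps, so 6 lies in an 8-cycle (2 3 6 9 4 8 5 7).
Powers repeat with period 8 on this cycle, and 31 mod 8 = 7, so α^31(6) = α^7(6).
Stepping 7 places around the cycle: 6 → 9 → 4 → 8 → 5 → 7 → 2 → 3.

3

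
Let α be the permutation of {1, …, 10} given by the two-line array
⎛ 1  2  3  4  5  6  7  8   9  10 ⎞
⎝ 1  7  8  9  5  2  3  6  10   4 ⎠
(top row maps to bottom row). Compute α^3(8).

7

Tracing 8 → 6 → … returns to 8 after 5 steps, so 8 lies in a 5-cycle (2, 7, 3, 8, 6).
Stepping 3 places around the cycle: 8 → 6 → 2 → 7.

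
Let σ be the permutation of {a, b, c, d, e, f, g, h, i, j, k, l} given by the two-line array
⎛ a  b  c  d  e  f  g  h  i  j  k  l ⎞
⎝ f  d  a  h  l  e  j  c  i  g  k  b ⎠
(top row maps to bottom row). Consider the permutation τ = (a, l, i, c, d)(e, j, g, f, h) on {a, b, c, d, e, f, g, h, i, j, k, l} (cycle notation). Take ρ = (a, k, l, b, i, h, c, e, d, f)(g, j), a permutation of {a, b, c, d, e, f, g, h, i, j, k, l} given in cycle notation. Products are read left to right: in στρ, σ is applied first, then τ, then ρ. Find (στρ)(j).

Apply the permutations in order: σ(j) = g, then τ(g) = f, then ρ(f) = a. So (στρ)(j) = a.

a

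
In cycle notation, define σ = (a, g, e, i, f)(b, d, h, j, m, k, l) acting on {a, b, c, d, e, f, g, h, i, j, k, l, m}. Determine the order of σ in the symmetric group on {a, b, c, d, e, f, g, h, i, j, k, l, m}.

35

The cycle type of σ is (7, 5, 1).
The order is lcm(7, 5) = 35.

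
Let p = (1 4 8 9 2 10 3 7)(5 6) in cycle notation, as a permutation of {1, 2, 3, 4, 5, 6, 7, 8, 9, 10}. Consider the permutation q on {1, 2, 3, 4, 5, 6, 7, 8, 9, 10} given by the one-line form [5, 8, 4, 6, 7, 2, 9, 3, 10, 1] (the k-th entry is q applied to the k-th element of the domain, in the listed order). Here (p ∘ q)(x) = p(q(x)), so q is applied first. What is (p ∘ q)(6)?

10

q(6) = 2, then p(2) = 10; composing gives (p ∘ q)(6) = 10.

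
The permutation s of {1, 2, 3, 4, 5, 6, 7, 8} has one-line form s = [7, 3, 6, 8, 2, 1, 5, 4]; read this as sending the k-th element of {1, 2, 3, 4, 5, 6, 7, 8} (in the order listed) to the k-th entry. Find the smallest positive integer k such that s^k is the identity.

The disjoint-cycle form of s has cycle lengths 6, 2.
The order is lcm(6, 2) = 6.

6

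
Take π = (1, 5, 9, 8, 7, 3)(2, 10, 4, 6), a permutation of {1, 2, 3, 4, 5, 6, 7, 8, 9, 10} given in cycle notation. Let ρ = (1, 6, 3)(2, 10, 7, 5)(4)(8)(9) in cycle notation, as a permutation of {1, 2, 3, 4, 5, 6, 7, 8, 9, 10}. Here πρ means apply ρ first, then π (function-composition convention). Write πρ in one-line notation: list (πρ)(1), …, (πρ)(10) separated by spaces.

Chase each element through ρ then π: 1 → 6 → 2; 2 → 10 → 4; 3 → 1 → 5; 4 → 4 → 6; 5 → 2 → 10; 6 → 3 → 1; 7 → 5 → 9; 8 → 8 → 7; 9 → 9 → 8; 10 → 7 → 3.
Collecting the images, πρ = [2 4 5 6 10 1 9 7 8 3].

2 4 5 6 10 1 9 7 8 3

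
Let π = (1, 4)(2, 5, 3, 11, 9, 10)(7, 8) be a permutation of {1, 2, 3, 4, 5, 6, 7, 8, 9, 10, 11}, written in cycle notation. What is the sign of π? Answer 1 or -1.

-1

The cycle lengths are 6, 2, 2, 1.
A cycle of length ℓ contributes ℓ−1 transpositions, so π is a product of 5 + 1 + 1 = 7 transpositions — odd.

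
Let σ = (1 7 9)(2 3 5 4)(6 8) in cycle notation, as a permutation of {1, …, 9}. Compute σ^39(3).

3 lies in the 4-cycle (2 3 5 4).
Powers repeat with period 4 on this cycle, and 39 mod 4 = 3, so σ^39(3) = σ^3(3).
Advancing 3 steps from 3: 3 → 5 → 4 → 2.

2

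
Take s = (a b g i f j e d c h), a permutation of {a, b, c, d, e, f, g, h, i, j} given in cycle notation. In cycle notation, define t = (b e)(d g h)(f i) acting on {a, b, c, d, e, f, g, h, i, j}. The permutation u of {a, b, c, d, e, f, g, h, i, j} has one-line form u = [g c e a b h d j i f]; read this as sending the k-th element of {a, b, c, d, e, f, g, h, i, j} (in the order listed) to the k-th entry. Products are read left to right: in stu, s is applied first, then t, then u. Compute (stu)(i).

i

Chase i: s(i) = f; t(f) = i; u(i) = i. Hence (stu)(i) = i.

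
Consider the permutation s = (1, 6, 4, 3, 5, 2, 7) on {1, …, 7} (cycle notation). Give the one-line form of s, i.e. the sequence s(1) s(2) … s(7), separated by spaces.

6 7 5 3 2 4 1

Reading each image from the cycles: 1↦6, 2↦7, 3↦5, 4↦3, 5↦2, 6↦4, 7↦1.
So the one-line form is 6 7 5 3 2 4 1.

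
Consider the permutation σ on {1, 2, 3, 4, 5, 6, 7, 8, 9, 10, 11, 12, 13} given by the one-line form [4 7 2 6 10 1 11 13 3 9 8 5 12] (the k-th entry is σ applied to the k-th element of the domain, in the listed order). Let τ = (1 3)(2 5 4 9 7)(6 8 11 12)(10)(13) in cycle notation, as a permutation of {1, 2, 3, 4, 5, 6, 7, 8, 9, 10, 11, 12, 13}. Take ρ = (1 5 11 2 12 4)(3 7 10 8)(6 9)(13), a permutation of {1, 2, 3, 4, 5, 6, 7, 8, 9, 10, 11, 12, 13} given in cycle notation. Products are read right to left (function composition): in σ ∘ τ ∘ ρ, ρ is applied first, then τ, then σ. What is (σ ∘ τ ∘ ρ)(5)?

(σ ∘ τ ∘ ρ)(5) = σ(τ(ρ(5))). ρ(5) = 11, then τ(11) = 12, then σ(12) = 5, so the result is 5.

5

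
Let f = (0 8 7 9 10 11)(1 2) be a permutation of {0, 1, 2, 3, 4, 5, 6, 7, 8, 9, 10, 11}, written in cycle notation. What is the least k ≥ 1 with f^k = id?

The cycle type of f is (6, 2, 1, 1, 1, 1).
The order of f is the least common multiple of its cycle lengths: lcm(6, 2) = 6.

6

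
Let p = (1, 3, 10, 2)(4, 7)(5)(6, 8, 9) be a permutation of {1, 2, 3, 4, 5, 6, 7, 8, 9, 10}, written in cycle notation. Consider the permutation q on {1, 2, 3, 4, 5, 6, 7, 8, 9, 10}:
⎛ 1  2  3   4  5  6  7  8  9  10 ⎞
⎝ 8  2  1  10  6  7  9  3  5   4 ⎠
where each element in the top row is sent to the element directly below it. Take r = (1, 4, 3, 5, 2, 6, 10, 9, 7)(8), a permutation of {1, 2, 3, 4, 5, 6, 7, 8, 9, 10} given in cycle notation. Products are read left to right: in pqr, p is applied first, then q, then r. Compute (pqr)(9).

1

Apply the permutations in order: p(9) = 6, then q(6) = 7, then r(7) = 1. So (pqr)(9) = 1.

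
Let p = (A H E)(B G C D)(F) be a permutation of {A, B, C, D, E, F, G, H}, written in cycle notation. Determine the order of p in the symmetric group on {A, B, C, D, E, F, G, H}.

The disjoint cycles have lengths 4, 3, 1.
The order is lcm(4, 3) = 12.

12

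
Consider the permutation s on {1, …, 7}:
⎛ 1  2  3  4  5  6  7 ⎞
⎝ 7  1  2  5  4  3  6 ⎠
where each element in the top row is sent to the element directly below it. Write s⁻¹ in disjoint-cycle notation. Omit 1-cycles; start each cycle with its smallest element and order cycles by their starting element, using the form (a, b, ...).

(1, 2, 3, 6, 7)(4, 5)

The cycle decomposition of s is (1, 7, 6, 3, 2)(4, 5).
The inverse reverses every cycle; in canonical form, s⁻¹ = (1, 2, 3, 6, 7)(4, 5).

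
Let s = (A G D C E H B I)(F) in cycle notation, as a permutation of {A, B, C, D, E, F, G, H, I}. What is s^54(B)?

B lies in the 8-cycle (A G D C E H B I).
Since the cycle has length 8, s^54 acts on it the same as s^6 (54 mod 8 = 6).
Advancing 6 steps from B: B → I → A → G → D → C → E.

E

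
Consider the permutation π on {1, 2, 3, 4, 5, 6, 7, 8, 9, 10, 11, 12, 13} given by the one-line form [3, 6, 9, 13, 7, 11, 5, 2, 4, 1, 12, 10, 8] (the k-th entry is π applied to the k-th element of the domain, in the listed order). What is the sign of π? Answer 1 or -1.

In disjoint-cycle form the cycle lengths are 11, 2.
A cycle is odd iff its length is even; π has 1 even-length cycle, so sgn(π) = (−1)^1 and π is odd.

-1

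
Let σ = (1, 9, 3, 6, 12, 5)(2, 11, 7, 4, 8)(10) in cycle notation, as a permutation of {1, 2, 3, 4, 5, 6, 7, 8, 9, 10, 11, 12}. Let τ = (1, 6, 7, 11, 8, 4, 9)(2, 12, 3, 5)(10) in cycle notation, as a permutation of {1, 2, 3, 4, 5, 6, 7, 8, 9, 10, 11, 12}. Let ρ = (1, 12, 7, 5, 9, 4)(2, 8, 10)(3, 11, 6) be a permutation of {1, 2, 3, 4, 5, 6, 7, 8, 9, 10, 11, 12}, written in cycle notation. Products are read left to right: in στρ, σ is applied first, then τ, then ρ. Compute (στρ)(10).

2

(στρ)(10) = ρ(τ(σ(10))). σ(10) = 10, then τ(10) = 10, then ρ(10) = 2, so the result is 2.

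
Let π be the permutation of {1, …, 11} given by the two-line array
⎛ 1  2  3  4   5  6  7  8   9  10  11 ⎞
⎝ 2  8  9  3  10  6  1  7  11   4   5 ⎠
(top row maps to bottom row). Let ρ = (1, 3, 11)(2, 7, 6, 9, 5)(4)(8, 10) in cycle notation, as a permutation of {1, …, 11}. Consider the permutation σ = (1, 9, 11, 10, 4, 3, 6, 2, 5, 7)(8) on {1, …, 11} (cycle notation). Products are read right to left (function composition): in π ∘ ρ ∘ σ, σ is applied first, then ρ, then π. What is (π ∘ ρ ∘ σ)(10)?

(π ∘ ρ ∘ σ)(10) = π(ρ(σ(10))). σ(10) = 4, then ρ(4) = 4, then π(4) = 3, so the result is 3.

3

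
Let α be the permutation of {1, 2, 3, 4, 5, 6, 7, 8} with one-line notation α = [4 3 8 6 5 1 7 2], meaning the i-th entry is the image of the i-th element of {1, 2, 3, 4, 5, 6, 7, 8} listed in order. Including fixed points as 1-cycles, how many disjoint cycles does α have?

The cycle decomposition is (1, 4, 6)(2, 3, 8)(5)(7), which has 4 cycles (counting 1-cycles).

4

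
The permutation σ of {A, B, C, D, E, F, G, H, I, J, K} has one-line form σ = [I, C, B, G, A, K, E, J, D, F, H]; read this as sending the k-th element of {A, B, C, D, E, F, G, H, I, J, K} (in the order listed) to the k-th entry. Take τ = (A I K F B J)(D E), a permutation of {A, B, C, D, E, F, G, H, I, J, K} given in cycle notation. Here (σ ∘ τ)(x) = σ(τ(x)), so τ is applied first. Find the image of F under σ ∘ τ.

(σ ∘ τ)(F) = σ(τ(F)). τ(F) = B, then σ(B) = C. So (σ ∘ τ)(F) = C.

C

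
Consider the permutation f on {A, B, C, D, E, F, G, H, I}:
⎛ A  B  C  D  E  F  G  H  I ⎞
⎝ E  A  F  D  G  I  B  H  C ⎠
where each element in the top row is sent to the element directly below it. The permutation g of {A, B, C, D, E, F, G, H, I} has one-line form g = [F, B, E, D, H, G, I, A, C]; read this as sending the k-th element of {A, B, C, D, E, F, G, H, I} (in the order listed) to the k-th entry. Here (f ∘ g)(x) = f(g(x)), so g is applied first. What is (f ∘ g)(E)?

H

(f ∘ g)(E) = f(g(E)). g(E) = H, then f(H) = H. So (f ∘ g)(E) = H.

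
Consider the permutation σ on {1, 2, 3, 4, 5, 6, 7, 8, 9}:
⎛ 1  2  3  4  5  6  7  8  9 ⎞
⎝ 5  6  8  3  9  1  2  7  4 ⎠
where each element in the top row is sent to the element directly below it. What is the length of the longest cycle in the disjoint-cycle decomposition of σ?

Decomposing into disjoint cycles gives (1 5 9 4 3 8 7 2 6); the longest has length 9.

9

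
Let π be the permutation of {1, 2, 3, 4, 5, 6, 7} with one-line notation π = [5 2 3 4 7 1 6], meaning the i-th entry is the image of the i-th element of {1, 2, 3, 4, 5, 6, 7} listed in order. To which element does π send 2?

2

2 is element number 2 of the domain, and entry number 2 of the one-line form is 2, so π(2) = 2.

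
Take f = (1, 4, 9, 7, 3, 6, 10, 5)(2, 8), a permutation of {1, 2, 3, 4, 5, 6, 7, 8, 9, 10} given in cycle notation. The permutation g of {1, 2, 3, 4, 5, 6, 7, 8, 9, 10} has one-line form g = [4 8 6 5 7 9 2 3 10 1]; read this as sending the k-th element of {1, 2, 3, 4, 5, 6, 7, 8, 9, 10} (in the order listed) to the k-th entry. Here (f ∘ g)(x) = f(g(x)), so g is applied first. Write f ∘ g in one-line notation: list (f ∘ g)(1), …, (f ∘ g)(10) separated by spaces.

9 2 10 1 3 7 8 6 5 4

(f ∘ g)(x) = f(g(x)). Computing each image: f(g(1)) = f(4) = 9, f(g(2)) = f(8) = 2, f(g(3)) = f(6) = 10, f(g(4)) = f(5) = 1, f(g(5)) = f(7) = 3, f(g(6)) = f(9) = 7, f(g(7)) = f(2) = 8, f(g(8)) = f(3) = 6, f(g(9)) = f(10) = 5, f(g(10)) = f(1) = 4.
Hence f ∘ g = [9 2 10 1 3 7 8 6 5 4].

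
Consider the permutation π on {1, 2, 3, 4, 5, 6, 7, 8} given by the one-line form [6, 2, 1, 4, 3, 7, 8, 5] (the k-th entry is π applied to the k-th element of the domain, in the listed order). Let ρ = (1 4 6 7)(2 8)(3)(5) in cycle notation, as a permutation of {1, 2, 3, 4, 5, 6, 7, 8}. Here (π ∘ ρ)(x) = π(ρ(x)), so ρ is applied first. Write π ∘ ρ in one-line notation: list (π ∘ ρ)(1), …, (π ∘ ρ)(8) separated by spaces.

4 5 1 7 3 8 6 2

(π ∘ ρ)(x) = π(ρ(x)). Computing each image: π(ρ(1)) = π(4) = 4, π(ρ(2)) = π(8) = 5, π(ρ(3)) = π(3) = 1, π(ρ(4)) = π(6) = 7, π(ρ(5)) = π(5) = 3, π(ρ(6)) = π(7) = 8, π(ρ(7)) = π(1) = 6, π(ρ(8)) = π(2) = 2.
Hence π ∘ ρ = [4 5 1 7 3 8 6 2].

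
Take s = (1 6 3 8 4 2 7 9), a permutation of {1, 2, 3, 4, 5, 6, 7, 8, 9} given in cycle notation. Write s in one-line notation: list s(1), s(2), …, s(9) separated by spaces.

6 7 8 2 5 3 9 4 1

Reading each image from the cycles: 1→6, 2→7, 3→8, 4→2, 5→5, 6→3, 7→9, 8→4, 9→1.
Listing these in domain order gives 6 7 8 2 5 3 9 4 1.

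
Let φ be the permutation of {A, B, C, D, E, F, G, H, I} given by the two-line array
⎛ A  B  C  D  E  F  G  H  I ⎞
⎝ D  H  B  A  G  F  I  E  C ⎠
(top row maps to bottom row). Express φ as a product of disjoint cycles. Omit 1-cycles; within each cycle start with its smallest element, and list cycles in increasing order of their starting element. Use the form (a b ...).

From A: A → D → A, closing the cycle (A D).
Repeating from the next unused element and collecting all non-trivial cycles gives (A D)(B H E G I C).

(A D)(B H E G I C)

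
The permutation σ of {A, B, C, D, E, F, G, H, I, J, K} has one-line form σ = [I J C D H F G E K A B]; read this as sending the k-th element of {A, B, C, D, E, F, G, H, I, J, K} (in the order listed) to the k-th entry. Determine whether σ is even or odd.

In disjoint-cycle form the cycle lengths are 5, 2, 1, 1, 1, 1.
A cycle of length ℓ contributes ℓ−1 transpositions, so σ is a product of 4 + 1 = 5 transpositions — odd.

odd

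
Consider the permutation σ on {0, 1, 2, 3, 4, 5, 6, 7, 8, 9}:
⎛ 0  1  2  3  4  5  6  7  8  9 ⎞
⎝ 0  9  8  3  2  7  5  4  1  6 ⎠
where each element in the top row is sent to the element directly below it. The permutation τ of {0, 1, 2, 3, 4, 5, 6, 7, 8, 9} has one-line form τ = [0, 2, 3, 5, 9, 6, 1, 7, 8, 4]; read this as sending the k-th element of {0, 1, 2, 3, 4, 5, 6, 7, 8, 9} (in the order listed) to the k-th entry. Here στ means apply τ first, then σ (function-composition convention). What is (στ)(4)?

First apply τ: τ(4) = 9, then σ(9) = 6. Thus (στ)(4) = 6.

6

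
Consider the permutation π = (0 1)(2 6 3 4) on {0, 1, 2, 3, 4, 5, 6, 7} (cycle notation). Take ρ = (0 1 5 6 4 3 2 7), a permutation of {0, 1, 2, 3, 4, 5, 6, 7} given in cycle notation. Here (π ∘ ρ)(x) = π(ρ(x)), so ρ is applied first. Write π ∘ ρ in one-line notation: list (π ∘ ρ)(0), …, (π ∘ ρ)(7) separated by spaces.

For each element, apply ρ then π: 0 → 1 → 0; 1 → 5 → 5; 2 → 7 → 7; 3 → 2 → 6; 4 → 3 → 4; 5 → 6 → 3; 6 → 4 → 2; 7 → 0 → 1.
So π ∘ ρ in one-line form is 0 5 7 6 4 3 2 1.

0 5 7 6 4 3 2 1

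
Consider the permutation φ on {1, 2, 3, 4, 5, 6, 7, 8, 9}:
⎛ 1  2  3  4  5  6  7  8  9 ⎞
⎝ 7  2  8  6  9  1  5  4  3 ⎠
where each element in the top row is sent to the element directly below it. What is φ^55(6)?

4

Tracing 6 → 1 → … returns to 6 after 8 steps, so 6 lies in an 8-cycle (1 7 5 9 3 8 4 6).
On an 8-cycle, φ^8 is the identity, so φ^55 = φ^7 there (55 ≡ 7 mod 8).
Advancing 7 steps from 6: 6 → 1 → 7 → 5 → 9 → 3 → 8 → 4.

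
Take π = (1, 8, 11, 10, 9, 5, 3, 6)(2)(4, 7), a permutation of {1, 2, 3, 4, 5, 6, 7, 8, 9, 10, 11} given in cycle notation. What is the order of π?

The cycle type of π is (8, 2, 1).
Since disjoint cycles commute, ord(π) = lcm(8, 2) = 8.

8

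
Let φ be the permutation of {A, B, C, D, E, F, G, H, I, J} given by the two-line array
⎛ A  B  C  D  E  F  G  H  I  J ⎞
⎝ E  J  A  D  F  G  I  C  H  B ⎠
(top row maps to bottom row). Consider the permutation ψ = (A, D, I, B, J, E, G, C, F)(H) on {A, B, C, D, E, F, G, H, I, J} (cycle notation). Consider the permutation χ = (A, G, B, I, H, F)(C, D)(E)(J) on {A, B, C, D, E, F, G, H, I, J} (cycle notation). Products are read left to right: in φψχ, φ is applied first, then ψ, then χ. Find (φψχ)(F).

D

Chase F: φ(F) = G; ψ(G) = C; χ(C) = D. Hence (φψχ)(F) = D.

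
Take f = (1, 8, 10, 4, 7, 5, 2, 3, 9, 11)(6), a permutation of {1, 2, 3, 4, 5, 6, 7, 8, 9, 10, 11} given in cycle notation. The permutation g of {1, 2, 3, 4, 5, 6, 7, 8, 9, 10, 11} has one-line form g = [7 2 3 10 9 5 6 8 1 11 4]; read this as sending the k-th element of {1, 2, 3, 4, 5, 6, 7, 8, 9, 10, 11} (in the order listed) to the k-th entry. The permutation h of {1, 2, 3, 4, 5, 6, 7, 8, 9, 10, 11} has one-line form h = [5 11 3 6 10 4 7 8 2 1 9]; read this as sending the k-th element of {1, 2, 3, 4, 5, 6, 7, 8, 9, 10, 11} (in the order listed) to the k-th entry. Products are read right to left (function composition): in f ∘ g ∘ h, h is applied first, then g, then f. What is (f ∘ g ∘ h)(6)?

4

Apply the permutations in order: h(6) = 4, then g(4) = 10, then f(10) = 4. So (f ∘ g ∘ h)(6) = 4.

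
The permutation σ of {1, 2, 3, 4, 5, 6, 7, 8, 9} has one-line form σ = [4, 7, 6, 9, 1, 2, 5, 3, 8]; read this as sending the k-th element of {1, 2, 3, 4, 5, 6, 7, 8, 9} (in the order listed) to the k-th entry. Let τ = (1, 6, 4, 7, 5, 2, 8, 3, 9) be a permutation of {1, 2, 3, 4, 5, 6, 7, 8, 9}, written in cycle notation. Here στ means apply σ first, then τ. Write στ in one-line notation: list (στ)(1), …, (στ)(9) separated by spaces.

7 5 4 1 6 8 2 9 3

(στ)(x) = τ(σ(x)). Computing each image: τ(σ(1)) = τ(4) = 7, τ(σ(2)) = τ(7) = 5, τ(σ(3)) = τ(6) = 4, τ(σ(4)) = τ(9) = 1, τ(σ(5)) = τ(1) = 6, τ(σ(6)) = τ(2) = 8, τ(σ(7)) = τ(5) = 2, τ(σ(8)) = τ(3) = 9, τ(σ(9)) = τ(8) = 3.
Hence στ = [7 5 4 1 6 8 2 9 3].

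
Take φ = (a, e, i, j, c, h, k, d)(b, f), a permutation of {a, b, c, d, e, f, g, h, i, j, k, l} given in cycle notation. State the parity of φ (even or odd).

even

The cycle lengths are 8, 2, 1, 1.
A cycle is odd iff its length is even; φ has 2 even-length cycles, so sgn(φ) = (−1)^2 and φ is even.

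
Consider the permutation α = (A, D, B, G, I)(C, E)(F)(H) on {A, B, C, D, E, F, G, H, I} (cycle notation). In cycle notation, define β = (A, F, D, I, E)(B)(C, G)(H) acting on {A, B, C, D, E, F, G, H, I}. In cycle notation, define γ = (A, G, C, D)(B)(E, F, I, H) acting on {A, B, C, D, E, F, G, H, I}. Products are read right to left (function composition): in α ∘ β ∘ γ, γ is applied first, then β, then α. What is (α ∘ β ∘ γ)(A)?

E

(α ∘ β ∘ γ)(A) = α(β(γ(A))). γ(A) = G, then β(G) = C, then α(C) = E, so the result is E.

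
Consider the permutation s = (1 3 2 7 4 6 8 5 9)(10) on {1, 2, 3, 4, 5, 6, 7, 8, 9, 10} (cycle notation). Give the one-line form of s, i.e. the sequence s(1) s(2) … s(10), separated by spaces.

3 7 2 6 9 8 4 5 1 10

Image by image: 1↦3, 2↦7, 3↦2, 4↦6, 5↦9, 6↦8, 7↦4, 8↦5, 9↦1, 10↦10.
Listing these in domain order gives 3 7 2 6 9 8 4 5 1 10.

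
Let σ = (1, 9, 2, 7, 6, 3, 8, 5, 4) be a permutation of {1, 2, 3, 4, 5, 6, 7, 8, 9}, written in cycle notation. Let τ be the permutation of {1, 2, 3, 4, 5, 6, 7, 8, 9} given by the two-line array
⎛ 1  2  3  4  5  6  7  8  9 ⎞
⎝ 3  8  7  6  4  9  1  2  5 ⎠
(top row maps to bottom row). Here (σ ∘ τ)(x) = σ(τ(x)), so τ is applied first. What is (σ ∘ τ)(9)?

τ(9) = 5, then σ(5) = 4; composing gives (σ ∘ τ)(9) = 4.

4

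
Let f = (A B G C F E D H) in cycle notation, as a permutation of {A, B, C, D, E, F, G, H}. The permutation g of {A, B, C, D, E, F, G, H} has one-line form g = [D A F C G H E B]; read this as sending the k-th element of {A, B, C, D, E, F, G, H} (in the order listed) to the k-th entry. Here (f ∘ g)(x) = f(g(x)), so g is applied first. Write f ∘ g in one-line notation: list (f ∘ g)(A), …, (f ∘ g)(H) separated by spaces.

(f ∘ g)(x) = f(g(x)). Computing each image: f(g(A)) = f(D) = H, f(g(B)) = f(A) = B, f(g(C)) = f(F) = E, f(g(D)) = f(C) = F, f(g(E)) = f(G) = C, f(g(F)) = f(H) = A, f(g(G)) = f(E) = D, f(g(H)) = f(B) = G.
Hence f ∘ g = [H B E F C A D G].

H B E F C A D G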